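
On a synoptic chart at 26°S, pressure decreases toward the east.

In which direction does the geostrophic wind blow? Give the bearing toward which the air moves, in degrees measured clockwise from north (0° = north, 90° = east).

The pressure-gradient force points toward the east (bearing 090°).
Geostrophic balance: in the Southern Hemisphere the Coriolis force deflects motion to the left, so the geostrophic wind blows 90° to the left of the pressure-gradient force (low pressure on the right).
Rotating 090° by 90° counterclockwise gives 000° — the wind blows toward the north.

000°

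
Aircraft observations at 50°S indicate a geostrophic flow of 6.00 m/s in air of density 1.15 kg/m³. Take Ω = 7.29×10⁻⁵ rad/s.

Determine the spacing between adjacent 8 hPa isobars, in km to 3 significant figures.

1040 km

Coriolis parameter at 50°S:
f = 2Ω sin φ = 2 × 7.29×10⁻⁵ × sin 50° = 1.12×10⁻⁴ s⁻¹
Geostrophic balance rearranged: |∂P/∂n| = f ρ V_g
|∂P/∂n| = 1.12×10⁻⁴ × 1.15 × 6.00 = 7.71×10⁻⁴ Pa/m
Isobar spacing: Δn = ΔP/|∂P/∂n| = 800 Pa / 7.71×10⁻⁴ Pa/m = 1038077 m ≈ 1040 km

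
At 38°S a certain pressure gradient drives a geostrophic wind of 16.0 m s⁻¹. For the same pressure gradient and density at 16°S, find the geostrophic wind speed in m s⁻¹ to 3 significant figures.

35.7 m s⁻¹

With the same pressure gradient and density, V_g ∝ 1/f ∝ 1/sin φ.
V₂ = V₁ · sin φ₁ / sin φ₂ = 16.0 × sin 38° / sin 16°
V₂ = 16.0 × 0.6157/0.2756 = 35.7 m s⁻¹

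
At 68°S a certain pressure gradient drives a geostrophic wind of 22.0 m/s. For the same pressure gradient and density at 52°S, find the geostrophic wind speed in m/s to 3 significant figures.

25.9 m/s

With the same pressure gradient and density, V_g ∝ 1/f ∝ 1/sin φ.
V₂ = V₁ · sin φ₁ / sin φ₂ = 22.0 × sin 68° / sin 52°
V₂ = 22.0 × 0.9272/0.7880 = 25.9 m/s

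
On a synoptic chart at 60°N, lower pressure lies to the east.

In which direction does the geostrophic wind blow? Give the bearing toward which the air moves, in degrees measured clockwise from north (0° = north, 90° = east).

The pressure-gradient force points toward the east (bearing 090°).
Geostrophic balance: in the Northern Hemisphere the Coriolis force deflects motion to the right, so the geostrophic wind blows 90° to the right of the pressure-gradient force (low pressure on the left).
Rotating 090° by 90° clockwise gives 180° — the wind blows toward the south.

180°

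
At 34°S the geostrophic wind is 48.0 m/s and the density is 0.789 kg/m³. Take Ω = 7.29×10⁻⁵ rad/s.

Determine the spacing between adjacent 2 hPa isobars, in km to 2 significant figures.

65 km

Coriolis parameter at 34°S:
f = 2Ω sin φ = 2 × 7.29×10⁻⁵ × sin 34° = 8.15×10⁻⁵ s⁻¹
Geostrophic balance rearranged: |∂P/∂n| = f ρ V_g
|∂P/∂n| = 8.15×10⁻⁵ × 0.789 × 48.0 = 3.09×10⁻³ Pa/m
Isobar spacing: Δn = ΔP/|∂P/∂n| = 200 Pa / 3.09×10⁻³ Pa/m = 64773 m ≈ 65 km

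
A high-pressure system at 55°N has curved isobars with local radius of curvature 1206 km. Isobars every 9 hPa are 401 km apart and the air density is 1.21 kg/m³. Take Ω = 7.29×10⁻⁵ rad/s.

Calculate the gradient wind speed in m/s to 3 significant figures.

Coriolis parameter at 55°N:
f = 2Ω sin φ = 2 × 7.29×10⁻⁵ × sin 55° = 1.19×10⁻⁴ s⁻¹
Pressure gradient: |∂P/∂n| = 900 Pa / 401000 m = 2.24×10⁻³ Pa/m
Geostrophic speed: V_g = |∂P/∂n|/(fρ) = 2.24×10⁻³/(1.19×10⁻⁴ × 1.21) = 15.5 m/s
Around a high, pressure-gradient force acts outward with centrifugal, so Coriolis balances both:
fV = (1/ρ)|∂P/∂n| + V²/R  →  V² − fR·V + fR·V_g = 0
With fR = 1.19×10⁻⁴ × 1206×10³ m = 144 m/s:
V = [fR − √((fR)² − 4 fR V_g)]/2 = [144 − √(144² − 4×144×15.5)]/2 = 17.7 m/s
Supergeostrophic (V > V_g = 15.5 m/s), as expected around a high.

17.7 m/s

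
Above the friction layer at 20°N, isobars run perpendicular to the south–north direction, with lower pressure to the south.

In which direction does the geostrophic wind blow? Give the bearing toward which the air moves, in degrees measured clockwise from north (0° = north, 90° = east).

270°

The pressure-gradient force points toward the south (bearing 180°).
Geostrophic balance: in the Northern Hemisphere the Coriolis force deflects motion to the right, so the geostrophic wind blows 90° to the right of the pressure-gradient force (low pressure on the left).
Rotating 180° by 90° clockwise gives 270° — the wind blows toward the west.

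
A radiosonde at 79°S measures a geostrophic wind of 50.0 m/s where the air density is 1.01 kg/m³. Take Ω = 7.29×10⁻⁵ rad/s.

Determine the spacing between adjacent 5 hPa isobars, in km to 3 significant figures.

69.2 km

Coriolis parameter at 79°S:
f = 2Ω sin φ = 2 × 7.29×10⁻⁵ × sin 79° = 1.43×10⁻⁴ s⁻¹
Geostrophic balance rearranged: |∂P/∂n| = f ρ V_g
|∂P/∂n| = 1.43×10⁻⁴ × 1.01 × 50.0 = 7.23×10⁻³ Pa/m
Isobar spacing: Δn = ΔP/|∂P/∂n| = 500 Pa / 7.23×10⁻³ Pa/m = 69179 m ≈ 69.2 km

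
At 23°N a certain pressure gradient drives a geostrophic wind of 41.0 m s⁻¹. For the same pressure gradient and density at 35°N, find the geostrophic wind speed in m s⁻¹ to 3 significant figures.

With the same pressure gradient and density, V_g ∝ 1/f ∝ 1/sin φ.
V₂ = V₁ · sin φ₁ / sin φ₂ = 41.0 × sin 23° / sin 35°
V₂ = 41.0 × 0.3907/0.5736 = 27.9 m s⁻¹

27.9 m s⁻¹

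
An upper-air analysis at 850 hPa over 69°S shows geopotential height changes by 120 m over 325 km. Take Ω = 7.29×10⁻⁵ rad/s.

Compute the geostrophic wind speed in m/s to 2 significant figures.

Coriolis parameter at 69°S:
f = 2Ω sin φ = 2 × 7.29×10⁻⁵ × sin 69° = 1.36×10⁻⁴ s⁻¹
Height gradient: |∂Z/∂n| = 120 m / 325000 m = 3.69×10⁻⁴
On a pressure surface, geostrophic balance gives V_g = (g/f)|∂Z/∂n|:
V_g = 9.81 × 3.69×10⁻⁴ / 1.36×10⁻⁴ = 26.6 m/s

27 m/s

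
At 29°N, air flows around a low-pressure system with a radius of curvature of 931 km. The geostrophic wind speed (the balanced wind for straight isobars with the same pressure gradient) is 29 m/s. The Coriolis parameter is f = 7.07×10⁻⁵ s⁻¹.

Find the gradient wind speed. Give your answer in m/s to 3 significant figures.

21.8 m/s

Around a low, centrifugal force acts outward with Coriolis, so pressure-gradient force balances both:
(1/ρ)|∂P/∂n| = fV + V²/R  →  V² + fR·V − fR·V_g = 0
With fR = 7.07×10⁻⁵ × 931×10³ m = 65.8 m/s:
V = [−fR + √((fR)² + 4 fR V_g)]/2 = [−65.8 + √(65.8² + 4×65.8×29)]/2 = 21.8 m/s
Subgeostrophic (V < V_g = 29 m/s), as expected around a low.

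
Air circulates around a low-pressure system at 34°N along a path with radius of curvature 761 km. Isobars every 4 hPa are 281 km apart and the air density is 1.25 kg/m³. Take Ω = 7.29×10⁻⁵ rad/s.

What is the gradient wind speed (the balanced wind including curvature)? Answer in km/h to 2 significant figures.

Coriolis parameter at 34°N:
f = 2Ω sin φ = 2 × 7.29×10⁻⁵ × sin 34° = 8.15×10⁻⁵ s⁻¹
Pressure gradient: |∂P/∂n| = 400 Pa / 281000 m = 1.42×10⁻³ Pa/m
Geostrophic speed: V_g = |∂P/∂n|/(fρ) = 1.42×10⁻³/(8.15×10⁻⁵ × 1.25) = 14.0 m/s
Around a low, centrifugal force acts outward with Coriolis, so pressure-gradient force balances both:
(1/ρ)|∂P/∂n| = fV + V²/R  →  V² + fR·V − fR·V_g = 0
With fR = 8.15×10⁻⁵ × 761×10³ m = 62.0 m/s:
V = [−fR + √((fR)² + 4 fR V_g)]/2 = [−62.0 + √(62.0² + 4×62.0×14)]/2 = 11.7 m/s
Subgeostrophic (V < V_g = 14 m/s), as expected around a low.
Converting: 11.7 m/s × 3.6 = 42 km/h

42 km/h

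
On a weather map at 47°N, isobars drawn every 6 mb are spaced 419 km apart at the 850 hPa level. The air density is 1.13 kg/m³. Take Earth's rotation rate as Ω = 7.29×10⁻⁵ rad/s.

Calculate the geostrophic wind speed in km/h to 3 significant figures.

Coriolis parameter at 47°N:
f = 2Ω sin φ = 2 × 7.29×10⁻⁵ × sin 47° = 1.07×10⁻⁴ s⁻¹
Pressure gradient: |∂P/∂n| = 600 Pa / 419000 m = 1.43×10⁻³ Pa/m
Geostrophic balance (pressure-gradient force = Coriolis force):
V_g = (1/(fρ)) |∂P/∂n| = 1.43×10⁻³ / (1.07×10⁻⁴ × 1.13) = 11.9 m/s
Converting: 11.9 m/s × 3.6 = 42.8 km/h

42.8 km/h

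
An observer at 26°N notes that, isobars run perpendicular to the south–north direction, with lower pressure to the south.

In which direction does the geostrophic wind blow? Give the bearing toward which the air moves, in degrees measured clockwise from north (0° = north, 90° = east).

270°

The pressure-gradient force points toward the south (bearing 180°).
Geostrophic balance: in the Northern Hemisphere the Coriolis force deflects motion to the right, so the geostrophic wind blows 90° to the right of the pressure-gradient force (low pressure on the left).
Rotating 180° by 90° clockwise gives 270° — the wind blows toward the west.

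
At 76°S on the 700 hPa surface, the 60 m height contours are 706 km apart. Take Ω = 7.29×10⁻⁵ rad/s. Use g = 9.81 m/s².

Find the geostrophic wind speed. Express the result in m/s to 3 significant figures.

Coriolis parameter at 76°S:
f = 2Ω sin φ = 2 × 7.29×10⁻⁵ × sin 76° = 1.41×10⁻⁴ s⁻¹
Height gradient: |∂Z/∂n| = 60 m / 706000 m = 8.50×10⁻⁵
On a pressure surface, geostrophic balance gives V_g = (g/f)|∂Z/∂n|:
V_g = 9.81 × 8.50×10⁻⁵ / 1.41×10⁻⁴ = 5.89 m/s

5.89 m/s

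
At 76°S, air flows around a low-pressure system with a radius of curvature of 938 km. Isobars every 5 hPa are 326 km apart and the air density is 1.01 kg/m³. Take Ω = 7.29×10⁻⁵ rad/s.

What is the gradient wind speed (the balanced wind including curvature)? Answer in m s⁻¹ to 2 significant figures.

10.0 m s⁻¹

Coriolis parameter at 76°S:
f = 2Ω sin φ = 2 × 7.29×10⁻⁵ × sin 76° = 1.41×10⁻⁴ s⁻¹
Pressure gradient: |∂P/∂n| = 500 Pa / 326000 m = 1.53×10⁻³ Pa/m
Geostrophic speed: V_g = |∂P/∂n|/(fρ) = 1.53×10⁻³/(1.41×10⁻⁴ × 1.01) = 10.7 m/s
Around a low, centrifugal force acts outward with Coriolis, so pressure-gradient force balances both:
(1/ρ)|∂P/∂n| = fV + V²/R  →  V² + fR·V − fR·V_g = 0
With fR = 1.41×10⁻⁴ × 938×10³ m = 133 m/s:
V = [−fR + √((fR)² + 4 fR V_g)]/2 = [−133 + √(133² + 4×133×10.7)]/2 = 9.98 m/s
Subgeostrophic (V < V_g = 10.7 m/s), as expected around a low.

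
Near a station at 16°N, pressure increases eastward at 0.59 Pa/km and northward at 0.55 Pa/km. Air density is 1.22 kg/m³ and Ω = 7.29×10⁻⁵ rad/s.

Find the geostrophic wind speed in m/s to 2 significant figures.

16 m/s

Coriolis parameter at 16°N:
f = 2Ω sin φ = 2 × 7.29×10⁻⁵ × sin 16° = 4.02×10⁻⁵ s⁻¹
Component geostrophic relations (x east, y north):
u_g = −(1/(fρ)) ∂P/∂y,  v_g = (1/(fρ)) ∂P/∂x
u_g = −(0.55×10⁻³)/(4.02×10⁻⁵ × 1.22) = −11.2 m/s;  v_g = (0.59×10⁻³)/(4.02×10⁻⁵ × 1.22) = 12.0 m/s
|V_g| = √(u_g² + v_g²) = 16.5 m/s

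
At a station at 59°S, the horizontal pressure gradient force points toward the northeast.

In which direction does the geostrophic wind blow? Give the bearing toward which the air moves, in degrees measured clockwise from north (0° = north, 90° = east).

The pressure-gradient force points toward the northeast (bearing 045°).
Geostrophic balance: in the Southern Hemisphere the Coriolis force deflects motion to the left, so the geostrophic wind blows 90° to the left of the pressure-gradient force (low pressure on the right).
Rotating 045° by 90° counterclockwise gives 315° — the wind blows toward the northwest.

315°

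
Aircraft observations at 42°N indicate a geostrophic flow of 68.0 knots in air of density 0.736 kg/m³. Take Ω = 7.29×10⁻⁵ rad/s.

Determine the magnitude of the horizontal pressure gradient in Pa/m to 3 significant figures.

Coriolis parameter at 42°N:
f = 2Ω sin φ = 2 × 7.29×10⁻⁵ × sin 42° = 9.76×10⁻⁵ s⁻¹
Wind speed in SI: 68.0 knots = 35.0 m/s
Geostrophic balance rearranged: |∂P/∂n| = f ρ V_g
|∂P/∂n| = 9.76×10⁻⁵ × 0.736 × 35.0 = 2.51×10⁻³ Pa/m

2.51×10⁻³ Pa/m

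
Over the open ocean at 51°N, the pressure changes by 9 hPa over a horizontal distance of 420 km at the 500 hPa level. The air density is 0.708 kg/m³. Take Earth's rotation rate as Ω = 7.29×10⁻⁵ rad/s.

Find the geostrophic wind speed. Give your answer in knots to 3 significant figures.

51.9 knots

Coriolis parameter at 51°N:
f = 2Ω sin φ = 2 × 7.29×10⁻⁵ × sin 51° = 1.13×10⁻⁴ s⁻¹
Pressure gradient: |∂P/∂n| = 900 Pa / 420000 m = 2.14×10⁻³ Pa/m
Geostrophic balance (pressure-gradient force = Coriolis force):
V_g = (1/(fρ)) |∂P/∂n| = 2.14×10⁻³ / (1.13×10⁻⁴ × 0.708) = 26.7 m/s
Converting: 26.7 m/s × 1.944 = 51.9 knots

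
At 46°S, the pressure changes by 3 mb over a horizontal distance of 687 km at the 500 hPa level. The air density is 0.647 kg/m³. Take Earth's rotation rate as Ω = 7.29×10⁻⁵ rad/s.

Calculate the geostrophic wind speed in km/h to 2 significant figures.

23 km/h

Coriolis parameter at 46°S:
f = 2Ω sin φ = 2 × 7.29×10⁻⁵ × sin 46° = 1.05×10⁻⁴ s⁻¹
Pressure gradient: |∂P/∂n| = 300 Pa / 687000 m = 4.37×10⁻⁴ Pa/m
Geostrophic balance (pressure-gradient force = Coriolis force):
V_g = (1/(fρ)) |∂P/∂n| = 4.37×10⁻⁴ / (1.05×10⁻⁴ × 0.647) = 6.44 m/s
Converting: 6.44 m/s × 3.6 = 23 km/h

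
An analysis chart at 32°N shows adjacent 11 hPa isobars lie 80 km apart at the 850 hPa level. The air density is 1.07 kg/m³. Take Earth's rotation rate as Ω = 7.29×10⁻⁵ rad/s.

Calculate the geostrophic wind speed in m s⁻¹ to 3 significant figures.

166 m s⁻¹

Coriolis parameter at 32°N:
f = 2Ω sin φ = 2 × 7.29×10⁻⁵ × sin 32° = 7.73×10⁻⁵ s⁻¹
Pressure gradient: |∂P/∂n| = 1100 Pa / 80000 m = 1.38×10⁻² Pa/m
Geostrophic balance (pressure-gradient force = Coriolis force):
V_g = (1/(fρ)) |∂P/∂n| = 1.38×10⁻² / (7.73×10⁻⁵ × 1.07) = 166 m/s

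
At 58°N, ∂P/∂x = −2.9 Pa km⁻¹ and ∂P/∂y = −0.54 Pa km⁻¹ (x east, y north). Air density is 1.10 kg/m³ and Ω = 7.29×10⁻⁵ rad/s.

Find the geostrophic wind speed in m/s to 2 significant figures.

22 m/s

Coriolis parameter at 58°N:
f = 2Ω sin φ = 2 × 7.29×10⁻⁵ × sin 58° = 1.24×10⁻⁴ s⁻¹
Component geostrophic relations (x east, y north):
u_g = −(1/(fρ)) ∂P/∂y,  v_g = (1/(fρ)) ∂P/∂x
u_g = −(−0.54×10⁻³)/(1.24×10⁻⁴ × 1.10) = 3.97 m/s;  v_g = (−2.9×10⁻³)/(1.24×10⁻⁴ × 1.10) = −21.3 m/s
|V_g| = √(u_g² + v_g²) = 21.7 m/s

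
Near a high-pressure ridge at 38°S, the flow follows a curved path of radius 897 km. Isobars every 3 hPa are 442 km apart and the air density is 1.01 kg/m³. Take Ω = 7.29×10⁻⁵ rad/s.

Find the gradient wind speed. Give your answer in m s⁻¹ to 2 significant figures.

Coriolis parameter at 38°S:
f = 2Ω sin φ = 2 × 7.29×10⁻⁵ × sin 38° = 8.98×10⁻⁵ s⁻¹
Pressure gradient: |∂P/∂n| = 300 Pa / 442000 m = 6.79×10⁻⁴ Pa/m
Geostrophic speed: V_g = |∂P/∂n|/(fρ) = 6.79×10⁻⁴/(8.98×10⁻⁵ × 1.01) = 7.49 m/s
Around a high, pressure-gradient force acts outward with centrifugal, so Coriolis balances both:
fV = (1/ρ)|∂P/∂n| + V²/R  →  V² − fR·V + fR·V_g = 0
With fR = 8.98×10⁻⁵ × 897×10³ m = 80.5 m/s:
V = [fR − √((fR)² − 4 fR V_g)]/2 = [80.5 − √(80.5² − 4×80.5×7.49)]/2 = 8.35 m/s
Supergeostrophic (V > V_g = 7.49 m/s), as expected around a high.

8.4 m s⁻¹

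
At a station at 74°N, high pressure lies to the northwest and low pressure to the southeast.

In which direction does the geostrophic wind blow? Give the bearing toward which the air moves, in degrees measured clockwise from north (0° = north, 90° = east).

The pressure-gradient force points toward the southeast (bearing 135°).
Geostrophic balance: in the Northern Hemisphere the Coriolis force deflects motion to the right, so the geostrophic wind blows 90° to the right of the pressure-gradient force (low pressure on the left).
Rotating 135° by 90° clockwise gives 225° — the wind blows toward the southwest.

225°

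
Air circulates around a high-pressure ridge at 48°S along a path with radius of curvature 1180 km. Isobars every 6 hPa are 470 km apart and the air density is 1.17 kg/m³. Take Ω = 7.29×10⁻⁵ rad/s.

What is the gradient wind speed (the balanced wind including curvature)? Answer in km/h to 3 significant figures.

39.7 km/h

Coriolis parameter at 48°S:
f = 2Ω sin φ = 2 × 7.29×10⁻⁵ × sin 48° = 1.08×10⁻⁴ s⁻¹
Pressure gradient: |∂P/∂n| = 600 Pa / 470000 m = 1.28×10⁻³ Pa/m
Geostrophic speed: V_g = |∂P/∂n|/(fρ) = 1.28×10⁻³/(1.08×10⁻⁴ × 1.17) = 10.1 m/s
Around a high, pressure-gradient force acts outward with centrifugal, so Coriolis balances both:
fV = (1/ρ)|∂P/∂n| + V²/R  →  V² − fR·V + fR·V_g = 0
With fR = 1.08×10⁻⁴ × 1180×10³ m = 128 m/s:
V = [fR − √((fR)² − 4 fR V_g)]/2 = [128 − √(128² − 4×128×10.1)]/2 = 11 m/s
Supergeostrophic (V > V_g = 10.1 m/s), as expected around a high.
Converting: 11 m/s × 3.6 = 39.7 km/h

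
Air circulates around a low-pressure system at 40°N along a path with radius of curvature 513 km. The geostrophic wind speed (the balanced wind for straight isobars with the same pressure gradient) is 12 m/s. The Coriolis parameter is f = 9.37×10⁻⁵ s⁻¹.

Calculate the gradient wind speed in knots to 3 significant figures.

Around a low, centrifugal force acts outward with Coriolis, so pressure-gradient force balances both:
(1/ρ)|∂P/∂n| = fV + V²/R  →  V² + fR·V − fR·V_g = 0
With fR = 9.37×10⁻⁵ × 513×10³ m = 48.1 m/s:
V = [−fR + √((fR)² + 4 fR V_g)]/2 = [−48.1 + √(48.1² + 4×48.1×12)]/2 = 9.94 m/s
Subgeostrophic (V < V_g = 12 m/s), as expected around a low.
Converting: 9.94 m/s × 1.944 = 19.3 knots

19.3 knots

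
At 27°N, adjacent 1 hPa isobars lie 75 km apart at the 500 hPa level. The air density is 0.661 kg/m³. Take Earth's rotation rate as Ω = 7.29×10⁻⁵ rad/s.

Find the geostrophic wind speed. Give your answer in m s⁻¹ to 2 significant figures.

Coriolis parameter at 27°N:
f = 2Ω sin φ = 2 × 7.29×10⁻⁵ × sin 27° = 6.62×10⁻⁵ s⁻¹
Pressure gradient: |∂P/∂n| = 100 Pa / 75000 m = 1.33×10⁻³ Pa/m
Geostrophic balance (pressure-gradient force = Coriolis force):
V_g = (1/(fρ)) |∂P/∂n| = 1.33×10⁻³ / (6.62×10⁻⁵ × 0.661) = 30.5 m/s

30 m s⁻¹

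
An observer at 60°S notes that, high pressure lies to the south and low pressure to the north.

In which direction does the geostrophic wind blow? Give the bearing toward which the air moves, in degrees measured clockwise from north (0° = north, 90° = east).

The pressure-gradient force points toward the north (bearing 000°).
Geostrophic balance: in the Southern Hemisphere the Coriolis force deflects motion to the left, so the geostrophic wind blows 90° to the left of the pressure-gradient force (low pressure on the right).
Rotating 000° by 90° counterclockwise gives 270° — the wind blows toward the west.

270°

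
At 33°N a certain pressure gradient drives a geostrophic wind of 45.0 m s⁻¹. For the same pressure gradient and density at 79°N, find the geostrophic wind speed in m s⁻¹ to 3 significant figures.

25.0 m s⁻¹

With the same pressure gradient and density, V_g ∝ 1/f ∝ 1/sin φ.
V₂ = V₁ · sin φ₁ / sin φ₂ = 45.0 × sin 33° / sin 79°
V₂ = 45.0 × 0.5446/0.9816 = 25.0 m s⁻¹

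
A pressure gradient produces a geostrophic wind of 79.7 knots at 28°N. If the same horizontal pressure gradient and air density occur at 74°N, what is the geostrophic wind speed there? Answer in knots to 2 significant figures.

39 knots

With the same pressure gradient and density, V_g ∝ 1/f ∝ 1/sin φ.
V₂ = V₁ · sin φ₁ / sin φ₂ = 79.7 × sin 28° / sin 74°
V₂ = 79.7 × 0.4695/0.9613 = 39 knots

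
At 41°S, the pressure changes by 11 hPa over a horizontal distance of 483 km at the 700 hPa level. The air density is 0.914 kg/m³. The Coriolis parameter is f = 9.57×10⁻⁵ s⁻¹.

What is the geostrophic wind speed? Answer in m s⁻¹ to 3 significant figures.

Pressure gradient: |∂P/∂n| = 1100 Pa / 483000 m = 2.28×10⁻³ Pa/m
Geostrophic balance (pressure-gradient force = Coriolis force):
V_g = (1/(fρ)) |∂P/∂n| = 2.28×10⁻³ / (9.57×10⁻⁵ × 0.914) = 26.0 m/s

26.0 m s⁻¹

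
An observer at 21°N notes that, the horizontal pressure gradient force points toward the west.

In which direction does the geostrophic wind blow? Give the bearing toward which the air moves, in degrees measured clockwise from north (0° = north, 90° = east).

000°

The pressure-gradient force points toward the west (bearing 270°).
Geostrophic balance: in the Northern Hemisphere the Coriolis force deflects motion to the right, so the geostrophic wind blows 90° to the right of the pressure-gradient force (low pressure on the left).
Rotating 270° by 90° clockwise gives 000° — the wind blows toward the north.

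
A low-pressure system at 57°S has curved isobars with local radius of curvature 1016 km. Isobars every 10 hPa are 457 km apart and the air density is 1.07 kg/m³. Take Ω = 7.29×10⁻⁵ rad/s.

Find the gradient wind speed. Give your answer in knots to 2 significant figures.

Coriolis parameter at 57°S:
f = 2Ω sin φ = 2 × 7.29×10⁻⁵ × sin 57° = 1.22×10⁻⁴ s⁻¹
Pressure gradient: |∂P/∂n| = 1000 Pa / 457000 m = 2.19×10⁻³ Pa/m
Geostrophic speed: V_g = |∂P/∂n|/(fρ) = 2.19×10⁻³/(1.22×10⁻⁴ × 1.07) = 16.7 m/s
Around a low, centrifugal force acts outward with Coriolis, so pressure-gradient force balances both:
(1/ρ)|∂P/∂n| = fV + V²/R  →  V² + fR·V − fR·V_g = 0
With fR = 1.22×10⁻⁴ × 1016×10³ m = 124 m/s:
V = [−fR + √((fR)² + 4 fR V_g)]/2 = [−124 + √(124² + 4×124×16.7)]/2 = 14.9 m/s
Subgeostrophic (V < V_g = 16.7 m/s), as expected around a low.
Converting: 14.9 m/s × 1.944 = 29 knots

29 knots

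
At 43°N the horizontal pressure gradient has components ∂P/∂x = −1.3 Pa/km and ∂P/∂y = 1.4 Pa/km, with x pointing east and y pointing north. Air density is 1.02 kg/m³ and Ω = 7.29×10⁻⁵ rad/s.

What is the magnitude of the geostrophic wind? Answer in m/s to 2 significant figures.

19 m/s

Coriolis parameter at 43°N:
f = 2Ω sin φ = 2 × 7.29×10⁻⁵ × sin 43° = 9.94×10⁻⁵ s⁻¹
Component geostrophic relations (x east, y north):
u_g = −(1/(fρ)) ∂P/∂y,  v_g = (1/(fρ)) ∂P/∂x
u_g = −(1.4×10⁻³)/(9.94×10⁻⁵ × 1.02) = −13.8 m/s;  v_g = (−1.3×10⁻³)/(9.94×10⁻⁵ × 1.02) = −12.8 m/s
|V_g| = √(u_g² + v_g²) = 18.8 m/s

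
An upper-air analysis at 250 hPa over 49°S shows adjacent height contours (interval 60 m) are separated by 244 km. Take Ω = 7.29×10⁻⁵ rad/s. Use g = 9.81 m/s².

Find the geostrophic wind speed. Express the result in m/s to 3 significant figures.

21.9 m/s

Coriolis parameter at 49°S:
f = 2Ω sin φ = 2 × 7.29×10⁻⁵ × sin 49° = 1.10×10⁻⁴ s⁻¹
Height gradient: |∂Z/∂n| = 60 m / 244000 m = 2.46×10⁻⁴
On a pressure surface, geostrophic balance gives V_g = (g/f)|∂Z/∂n|:
V_g = 9.81 × 2.46×10⁻⁴ / 1.10×10⁻⁴ = 21.9 m/s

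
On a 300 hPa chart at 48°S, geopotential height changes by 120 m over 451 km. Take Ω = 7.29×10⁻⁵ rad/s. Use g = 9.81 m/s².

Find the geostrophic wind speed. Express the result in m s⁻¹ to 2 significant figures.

24 m s⁻¹

Coriolis parameter at 48°S:
f = 2Ω sin φ = 2 × 7.29×10⁻⁵ × sin 48° = 1.08×10⁻⁴ s⁻¹
Height gradient: |∂Z/∂n| = 120 m / 451000 m = 2.66×10⁻⁴
On a pressure surface, geostrophic balance gives V_g = (g/f)|∂Z/∂n|:
V_g = 9.81 × 2.66×10⁻⁴ / 1.08×10⁻⁴ = 24.1 m/s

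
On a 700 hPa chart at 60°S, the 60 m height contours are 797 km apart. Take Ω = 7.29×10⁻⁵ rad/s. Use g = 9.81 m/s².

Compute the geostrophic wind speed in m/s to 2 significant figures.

Coriolis parameter at 60°S:
f = 2Ω sin φ = 2 × 7.29×10⁻⁵ × sin 60° = 1.26×10⁻⁴ s⁻¹
Height gradient: |∂Z/∂n| = 60 m / 797000 m = 7.53×10⁻⁵
On a pressure surface, geostrophic balance gives V_g = (g/f)|∂Z/∂n|:
V_g = 9.81 × 7.53×10⁻⁵ / 1.26×10⁻⁴ = 5.85 m/s

5.8 m/s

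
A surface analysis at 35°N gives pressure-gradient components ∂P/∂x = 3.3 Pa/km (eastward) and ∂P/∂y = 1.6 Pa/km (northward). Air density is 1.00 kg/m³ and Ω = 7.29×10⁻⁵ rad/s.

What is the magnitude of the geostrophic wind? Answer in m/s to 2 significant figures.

Coriolis parameter at 35°N:
f = 2Ω sin φ = 2 × 7.29×10⁻⁵ × sin 35° = 8.36×10⁻⁵ s⁻¹
Component geostrophic relations (x east, y north):
u_g = −(1/(fρ)) ∂P/∂y,  v_g = (1/(fρ)) ∂P/∂x
u_g = −(1.6×10⁻³)/(8.36×10⁻⁵ × 1.00) = −19.1 m/s;  v_g = (3.3×10⁻³)/(8.36×10⁻⁵ × 1.00) = 39.5 m/s
|V_g| = √(u_g² + v_g²) = 43.9 m/s

44 m/s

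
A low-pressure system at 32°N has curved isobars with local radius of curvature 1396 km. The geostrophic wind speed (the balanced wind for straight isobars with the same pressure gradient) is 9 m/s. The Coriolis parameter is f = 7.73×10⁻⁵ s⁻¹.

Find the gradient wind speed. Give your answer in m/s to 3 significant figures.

Around a low, centrifugal force acts outward with Coriolis, so pressure-gradient force balances both:
(1/ρ)|∂P/∂n| = fV + V²/R  →  V² + fR·V − fR·V_g = 0
With fR = 7.73×10⁻⁵ × 1396×10³ m = 108 m/s:
V = [−fR + √((fR)² + 4 fR V_g)]/2 = [−108 + √(108² + 4×108×9)]/2 = 8.35 m/s
Subgeostrophic (V < V_g = 9 m/s), as expected around a low.

8.35 m/s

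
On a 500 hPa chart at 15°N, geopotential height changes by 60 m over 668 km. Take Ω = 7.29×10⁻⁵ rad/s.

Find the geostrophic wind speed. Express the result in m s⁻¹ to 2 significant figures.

23 m s⁻¹

Coriolis parameter at 15°N:
f = 2Ω sin φ = 2 × 7.29×10⁻⁵ × sin 15° = 3.77×10⁻⁵ s⁻¹
Height gradient: |∂Z/∂n| = 60 m / 668000 m = 8.98×10⁻⁵
On a pressure surface, geostrophic balance gives V_g = (g/f)|∂Z/∂n|:
V_g = 9.81 × 8.98×10⁻⁵ / 3.77×10⁻⁵ = 23.4 m/s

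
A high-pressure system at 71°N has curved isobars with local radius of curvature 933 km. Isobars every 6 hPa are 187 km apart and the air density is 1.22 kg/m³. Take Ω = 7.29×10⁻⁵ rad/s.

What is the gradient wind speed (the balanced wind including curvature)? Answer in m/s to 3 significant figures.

Coriolis parameter at 71°N:
f = 2Ω sin φ = 2 × 7.29×10⁻⁵ × sin 71° = 1.38×10⁻⁴ s⁻¹
Pressure gradient: |∂P/∂n| = 600 Pa / 187000 m = 3.21×10⁻³ Pa/m
Geostrophic speed: V_g = |∂P/∂n|/(fρ) = 3.21×10⁻³/(1.38×10⁻⁴ × 1.22) = 19.1 m/s
Around a high, pressure-gradient force acts outward with centrifugal, so Coriolis balances both:
fV = (1/ρ)|∂P/∂n| + V²/R  →  V² − fR·V + fR·V_g = 0
With fR = 1.38×10⁻⁴ × 933×10³ m = 129 m/s:
V = [fR − √((fR)² − 4 fR V_g)]/2 = [129 − √(129² − 4×129×19.1)]/2 = 23.3 m/s
Supergeostrophic (V > V_g = 19.1 m/s), as expected around a high.

23.3 m/s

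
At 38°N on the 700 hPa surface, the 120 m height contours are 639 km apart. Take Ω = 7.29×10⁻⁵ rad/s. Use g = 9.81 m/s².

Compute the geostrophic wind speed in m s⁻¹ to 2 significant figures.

Coriolis parameter at 38°N:
f = 2Ω sin φ = 2 × 7.29×10⁻⁵ × sin 38° = 8.98×10⁻⁵ s⁻¹
Height gradient: |∂Z/∂n| = 120 m / 639000 m = 1.88×10⁻⁴
On a pressure surface, geostrophic balance gives V_g = (g/f)|∂Z/∂n|:
V_g = 9.81 × 1.88×10⁻⁴ / 8.98×10⁻⁵ = 20.5 m/s

21 m s⁻¹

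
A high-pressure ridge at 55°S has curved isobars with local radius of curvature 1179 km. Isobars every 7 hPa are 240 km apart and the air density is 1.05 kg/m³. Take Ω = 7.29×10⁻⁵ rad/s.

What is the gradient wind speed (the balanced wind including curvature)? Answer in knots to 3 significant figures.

57.1 knots

Coriolis parameter at 55°S:
f = 2Ω sin φ = 2 × 7.29×10⁻⁵ × sin 55° = 1.19×10⁻⁴ s⁻¹
Pressure gradient: |∂P/∂n| = 700 Pa / 240000 m = 2.92×10⁻³ Pa/m
Geostrophic speed: V_g = |∂P/∂n|/(fρ) = 2.92×10⁻³/(1.19×10⁻⁴ × 1.05) = 23.3 m/s
Around a high, pressure-gradient force acts outward with centrifugal, so Coriolis balances both:
fV = (1/ρ)|∂P/∂n| + V²/R  →  V² − fR·V + fR·V_g = 0
With fR = 1.19×10⁻⁴ × 1179×10³ m = 141 m/s:
V = [fR − √((fR)² − 4 fR V_g)]/2 = [141 − √(141² − 4×141×23.3)]/2 = 29.4 m/s
Supergeostrophic (V > V_g = 23.3 m/s), as expected around a high.
Converting: 29.4 m/s × 1.944 = 57.1 knots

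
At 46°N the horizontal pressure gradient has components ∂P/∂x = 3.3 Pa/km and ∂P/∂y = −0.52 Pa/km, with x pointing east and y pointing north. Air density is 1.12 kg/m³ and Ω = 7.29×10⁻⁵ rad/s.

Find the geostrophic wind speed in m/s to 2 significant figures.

Coriolis parameter at 46°N:
f = 2Ω sin φ = 2 × 7.29×10⁻⁵ × sin 46° = 1.05×10⁻⁴ s⁻¹
Component geostrophic relations (x east, y north):
u_g = −(1/(fρ)) ∂P/∂y,  v_g = (1/(fρ)) ∂P/∂x
u_g = −(−0.52×10⁻³)/(1.05×10⁻⁴ × 1.12) = 4.43 m/s;  v_g = (3.3×10⁻³)/(1.05×10⁻⁴ × 1.12) = 28.1 m/s
|V_g| = √(u_g² + v_g²) = 28.4 m/s

28 m/s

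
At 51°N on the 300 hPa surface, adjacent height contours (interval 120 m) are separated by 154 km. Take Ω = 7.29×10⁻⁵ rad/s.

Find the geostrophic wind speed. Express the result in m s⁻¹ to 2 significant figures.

67 m s⁻¹

Coriolis parameter at 51°N:
f = 2Ω sin φ = 2 × 7.29×10⁻⁵ × sin 51° = 1.13×10⁻⁴ s⁻¹
Height gradient: |∂Z/∂n| = 120 m / 154000 m = 7.79×10⁻⁴
On a pressure surface, geostrophic balance gives V_g = (g/f)|∂Z/∂n|:
V_g = 9.81 × 7.79×10⁻⁴ / 1.13×10⁻⁴ = 67.5 m/s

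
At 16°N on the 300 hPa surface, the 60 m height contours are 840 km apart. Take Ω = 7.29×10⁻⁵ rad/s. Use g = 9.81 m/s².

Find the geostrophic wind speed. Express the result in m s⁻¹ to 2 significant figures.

17 m s⁻¹

Coriolis parameter at 16°N:
f = 2Ω sin φ = 2 × 7.29×10⁻⁵ × sin 16° = 4.02×10⁻⁵ s⁻¹
Height gradient: |∂Z/∂n| = 60 m / 840000 m = 7.14×10⁻⁵
On a pressure surface, geostrophic balance gives V_g = (g/f)|∂Z/∂n|:
V_g = 9.81 × 7.14×10⁻⁵ / 4.02×10⁻⁵ = 17.4 m/s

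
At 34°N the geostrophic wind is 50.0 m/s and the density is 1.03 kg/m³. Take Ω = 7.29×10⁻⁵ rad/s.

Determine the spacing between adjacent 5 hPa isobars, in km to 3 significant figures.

119 km

Coriolis parameter at 34°N:
f = 2Ω sin φ = 2 × 7.29×10⁻⁵ × sin 34° = 8.15×10⁻⁵ s⁻¹
Geostrophic balance rearranged: |∂P/∂n| = f ρ V_g
|∂P/∂n| = 8.15×10⁻⁵ × 1.03 × 50.0 = 4.20×10⁻³ Pa/m
Isobar spacing: Δn = ΔP/|∂P/∂n| = 500 Pa / 4.20×10⁻³ Pa/m = 119081 m ≈ 119 km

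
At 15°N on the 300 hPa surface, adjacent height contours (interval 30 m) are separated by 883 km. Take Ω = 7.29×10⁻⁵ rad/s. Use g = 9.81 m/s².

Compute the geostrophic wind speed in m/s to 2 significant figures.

8.8 m/s

Coriolis parameter at 15°N:
f = 2Ω sin φ = 2 × 7.29×10⁻⁵ × sin 15° = 3.77×10⁻⁵ s⁻¹
Height gradient: |∂Z/∂n| = 30 m / 883000 m = 3.40×10⁻⁵
On a pressure surface, geostrophic balance gives V_g = (g/f)|∂Z/∂n|:
V_g = 9.81 × 3.40×10⁻⁵ / 3.77×10⁻⁵ = 8.83 m/s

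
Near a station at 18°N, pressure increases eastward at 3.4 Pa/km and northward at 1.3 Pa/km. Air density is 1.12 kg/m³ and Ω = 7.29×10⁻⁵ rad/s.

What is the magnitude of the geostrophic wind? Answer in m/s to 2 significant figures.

72 m/s

Coriolis parameter at 18°N:
f = 2Ω sin φ = 2 × 7.29×10⁻⁵ × sin 18° = 4.51×10⁻⁵ s⁻¹
Component geostrophic relations (x east, y north):
u_g = −(1/(fρ)) ∂P/∂y,  v_g = (1/(fρ)) ∂P/∂x
u_g = −(1.3×10⁻³)/(4.51×10⁻⁵ × 1.12) = −25.8 m/s;  v_g = (3.4×10⁻³)/(4.51×10⁻⁵ × 1.12) = 67.4 m/s
|V_g| = √(u_g² + v_g²) = 72.1 m/s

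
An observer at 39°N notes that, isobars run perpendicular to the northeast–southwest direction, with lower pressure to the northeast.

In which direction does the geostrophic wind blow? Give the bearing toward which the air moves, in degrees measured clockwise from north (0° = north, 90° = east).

The pressure-gradient force points toward the northeast (bearing 045°).
Geostrophic balance: in the Northern Hemisphere the Coriolis force deflects motion to the right, so the geostrophic wind blows 90° to the right of the pressure-gradient force (low pressure on the left).
Rotating 045° by 90° clockwise gives 135° — the wind blows toward the southeast.

135°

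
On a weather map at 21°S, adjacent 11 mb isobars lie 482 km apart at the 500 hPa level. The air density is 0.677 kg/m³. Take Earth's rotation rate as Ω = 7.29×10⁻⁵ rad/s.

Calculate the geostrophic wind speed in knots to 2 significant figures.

130 knots

Coriolis parameter at 21°S:
f = 2Ω sin φ = 2 × 7.29×10⁻⁵ × sin 21° = 5.23×10⁻⁵ s⁻¹
Pressure gradient: |∂P/∂n| = 1100 Pa / 482000 m = 2.28×10⁻³ Pa/m
Geostrophic balance (pressure-gradient force = Coriolis force):
V_g = (1/(fρ)) |∂P/∂n| = 2.28×10⁻³ / (5.23×10⁻⁵ × 0.677) = 64.5 m/s
Converting: 64.5 m/s × 1.944 = 130 knots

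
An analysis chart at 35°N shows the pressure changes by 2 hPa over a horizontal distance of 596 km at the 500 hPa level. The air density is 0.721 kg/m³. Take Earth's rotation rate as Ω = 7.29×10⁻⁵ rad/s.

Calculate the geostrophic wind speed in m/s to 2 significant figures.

5.6 m/s

Coriolis parameter at 35°N:
f = 2Ω sin φ = 2 × 7.29×10⁻⁵ × sin 35° = 8.36×10⁻⁵ s⁻¹
Pressure gradient: |∂P/∂n| = 200 Pa / 596000 m = 3.36×10⁻⁴ Pa/m
Geostrophic balance (pressure-gradient force = Coriolis force):
V_g = (1/(fρ)) |∂P/∂n| = 3.36×10⁻⁴ / (8.36×10⁻⁵ × 0.721) = 5.57 m/s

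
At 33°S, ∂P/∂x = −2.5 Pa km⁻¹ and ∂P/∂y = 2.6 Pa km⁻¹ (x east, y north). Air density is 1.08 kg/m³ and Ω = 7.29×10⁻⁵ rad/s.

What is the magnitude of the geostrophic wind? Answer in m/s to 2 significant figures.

Coriolis parameter at 33°S:
f = 2Ω sin φ = 2 × 7.29×10⁻⁵ × sin 33° = 7.94×10⁻⁵ s⁻¹
In the Southern Hemisphere f is negative: f = −7.94×10⁻⁵ s⁻¹.
Component geostrophic relations (x east, y north):
u_g = −(1/(fρ)) ∂P/∂y,  v_g = (1/(fρ)) ∂P/∂x
u_g = −(2.6×10⁻³)/(−7.94×10⁻⁵ × 1.08) = 30.3 m/s;  v_g = (−2.5×10⁻³)/(−7.94×10⁻⁵ × 1.08) = 29.2 m/s
|V_g| = √(u_g² + v_g²) = 42.1 m/s

42 m/s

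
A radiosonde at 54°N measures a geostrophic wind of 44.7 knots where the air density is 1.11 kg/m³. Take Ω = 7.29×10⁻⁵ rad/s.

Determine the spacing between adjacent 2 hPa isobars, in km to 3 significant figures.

66.4 km

Coriolis parameter at 54°N:
f = 2Ω sin φ = 2 × 7.29×10⁻⁵ × sin 54° = 1.18×10⁻⁴ s⁻¹
Wind speed in SI: 44.7 knots = 23.0 m/s
Geostrophic balance rearranged: |∂P/∂n| = f ρ V_g
|∂P/∂n| = 1.18×10⁻⁴ × 1.11 × 23.0 = 3.01×10⁻³ Pa/m
Isobar spacing: Δn = ΔP/|∂P/∂n| = 200 Pa / 3.01×10⁻³ Pa/m = 66427 m ≈ 66.4 km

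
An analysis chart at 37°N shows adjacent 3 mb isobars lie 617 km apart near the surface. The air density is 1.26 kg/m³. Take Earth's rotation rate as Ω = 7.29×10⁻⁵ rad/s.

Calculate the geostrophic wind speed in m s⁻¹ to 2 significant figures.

4.4 m s⁻¹

Coriolis parameter at 37°N:
f = 2Ω sin φ = 2 × 7.29×10⁻⁵ × sin 37° = 8.77×10⁻⁵ s⁻¹
Pressure gradient: |∂P/∂n| = 300 Pa / 617000 m = 4.86×10⁻⁴ Pa/m
Geostrophic balance (pressure-gradient force = Coriolis force):
V_g = (1/(fρ)) |∂P/∂n| = 4.86×10⁻⁴ / (8.77×10⁻⁵ × 1.26) = 4.40 m/s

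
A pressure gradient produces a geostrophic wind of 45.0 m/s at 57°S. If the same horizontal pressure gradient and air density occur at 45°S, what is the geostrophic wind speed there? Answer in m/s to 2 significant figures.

53 m/s

With the same pressure gradient and density, V_g ∝ 1/f ∝ 1/sin φ.
V₂ = V₁ · sin φ₁ / sin φ₂ = 45.0 × sin 57° / sin 45°
V₂ = 45.0 × 0.8387/0.7071 = 53 m/s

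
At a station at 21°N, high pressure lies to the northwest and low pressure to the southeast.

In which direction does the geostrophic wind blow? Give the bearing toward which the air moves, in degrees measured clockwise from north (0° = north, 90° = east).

The pressure-gradient force points toward the southeast (bearing 135°).
Geostrophic balance: in the Northern Hemisphere the Coriolis force deflects motion to the right, so the geostrophic wind blows 90° to the right of the pressure-gradient force (low pressure on the left).
Rotating 135° by 90° clockwise gives 225° — the wind blows toward the southwest.

225°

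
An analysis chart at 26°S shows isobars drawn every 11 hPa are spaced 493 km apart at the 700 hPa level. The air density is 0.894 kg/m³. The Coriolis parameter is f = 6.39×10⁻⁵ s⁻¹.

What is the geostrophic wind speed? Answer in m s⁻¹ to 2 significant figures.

39 m s⁻¹

Pressure gradient: |∂P/∂n| = 1100 Pa / 493000 m = 2.23×10⁻³ Pa/m
Geostrophic balance (pressure-gradient force = Coriolis force):
V_g = (1/(fρ)) |∂P/∂n| = 2.23×10⁻³ / (6.39×10⁻⁵ × 0.894) = 39.1 m/s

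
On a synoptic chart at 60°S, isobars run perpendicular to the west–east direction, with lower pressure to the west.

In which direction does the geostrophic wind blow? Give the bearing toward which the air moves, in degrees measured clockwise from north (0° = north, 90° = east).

The pressure-gradient force points toward the west (bearing 270°).
Geostrophic balance: in the Southern Hemisphere the Coriolis force deflects motion to the left, so the geostrophic wind blows 90° to the left of the pressure-gradient force (low pressure on the right).
Rotating 270° by 90° counterclockwise gives 180° — the wind blows toward the south.

180°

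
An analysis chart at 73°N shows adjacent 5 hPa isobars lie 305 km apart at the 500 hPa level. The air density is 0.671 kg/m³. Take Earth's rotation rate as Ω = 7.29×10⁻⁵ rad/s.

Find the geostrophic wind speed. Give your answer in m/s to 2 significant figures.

18 m/s

Coriolis parameter at 73°N:
f = 2Ω sin φ = 2 × 7.29×10⁻⁵ × sin 73° = 1.39×10⁻⁴ s⁻¹
Pressure gradient: |∂P/∂n| = 500 Pa / 305000 m = 1.64×10⁻³ Pa/m
Geostrophic balance (pressure-gradient force = Coriolis force):
V_g = (1/(fρ)) |∂P/∂n| = 1.64×10⁻³ / (1.39×10⁻⁴ × 0.671) = 17.5 m/s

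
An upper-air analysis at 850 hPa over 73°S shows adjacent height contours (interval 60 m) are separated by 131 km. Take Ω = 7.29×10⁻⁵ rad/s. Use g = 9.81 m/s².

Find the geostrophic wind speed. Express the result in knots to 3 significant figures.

62.6 knots

Coriolis parameter at 73°S:
f = 2Ω sin φ = 2 × 7.29×10⁻⁵ × sin 73° = 1.39×10⁻⁴ s⁻¹
Height gradient: |∂Z/∂n| = 60 m / 131000 m = 4.58×10⁻⁴
On a pressure surface, geostrophic balance gives V_g = (g/f)|∂Z/∂n|:
V_g = 9.81 × 4.58×10⁻⁴ / 1.39×10⁻⁴ = 32.2 m/s
Converting: 32.2 m/s × 1.944 = 62.6 knots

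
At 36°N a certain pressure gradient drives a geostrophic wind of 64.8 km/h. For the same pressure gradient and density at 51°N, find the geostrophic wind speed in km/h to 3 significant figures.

With the same pressure gradient and density, V_g ∝ 1/f ∝ 1/sin φ.
V₂ = V₁ · sin φ₁ / sin φ₂ = 64.8 × sin 36° / sin 51°
V₂ = 64.8 × 0.5878/0.7771 = 49.0 km/h

49.0 km/h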